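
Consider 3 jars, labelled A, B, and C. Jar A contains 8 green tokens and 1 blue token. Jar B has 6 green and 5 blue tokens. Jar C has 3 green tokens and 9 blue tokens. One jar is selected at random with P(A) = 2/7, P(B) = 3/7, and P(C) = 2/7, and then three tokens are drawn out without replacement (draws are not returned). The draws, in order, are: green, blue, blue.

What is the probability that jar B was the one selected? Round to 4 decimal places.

0.5263

For each hypothesis, P(data | H) works out to: P(data | jar A) = (8/9)(1/8)(0/7) = 0; P(data | jar B) = (6/11)(5/10)(4/9) = 4/33; P(data | jar C) = (3/12)(9/11)(8/10) = 9/55.
Weighting by the prior gives 2/7 · 0 = 0, 3/7 · 4/33 = 4/77, 2/7 · 9/55 = 18/385; summing to 38/385.
So P(jar B | data) = (4/77) / (38/385) = 10/19.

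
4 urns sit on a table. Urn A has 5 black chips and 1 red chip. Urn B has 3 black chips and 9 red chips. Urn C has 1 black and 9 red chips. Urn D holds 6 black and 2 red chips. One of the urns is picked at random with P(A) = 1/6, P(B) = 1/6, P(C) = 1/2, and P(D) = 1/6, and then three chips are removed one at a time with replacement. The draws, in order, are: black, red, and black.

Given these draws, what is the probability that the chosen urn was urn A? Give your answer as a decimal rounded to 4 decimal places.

Under each hypothesis, the probability of the observed sequence is: P(data | urn A) = (5/6)(1/6)(5/6) = 0.11574; P(data | urn B) = (3/12)(9/12)(3/12) = 0.046875; P(data | urn C) = (1/10)(9/10)(1/10) = 0.009; P(data | urn D) = (6/8)(2/8)(6/8) = 0.14062.
The prior-weighted likelihoods are 1/6 · 0.11574 = 0.01929, 1/6 · 0.046875 = 0.0078125, 1/2 · 0.009 = 0.0045, 1/6 · 0.14062 = 0.023438; with total 0.05504.
So P(urn A | data) = (0.01929) / (0.05504) = 0.35047.

0.3505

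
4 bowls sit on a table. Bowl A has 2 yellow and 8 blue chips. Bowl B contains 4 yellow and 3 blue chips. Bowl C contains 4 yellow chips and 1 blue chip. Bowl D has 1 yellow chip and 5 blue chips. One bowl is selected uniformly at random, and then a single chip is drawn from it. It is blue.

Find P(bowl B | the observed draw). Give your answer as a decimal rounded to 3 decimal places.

For each hypothesis, P(data | H) works out to: P(data | bowl A) = (8/10) = 4/5; P(data | bowl B) = (3/7) = 3/7; P(data | bowl C) = (1/5) = 1/5; P(data | bowl D) = (5/6) = 5/6.
The prior-weighted likelihoods are 1/4 · 4/5 = 1/5, 1/4 · 3/7 = 3/28, 1/4 · 1/5 = 1/20, 1/4 · 5/6 = 5/24; with total 95/168.
So P(bowl B | data) = (3/28) / (95/168) = 18/95.

0.189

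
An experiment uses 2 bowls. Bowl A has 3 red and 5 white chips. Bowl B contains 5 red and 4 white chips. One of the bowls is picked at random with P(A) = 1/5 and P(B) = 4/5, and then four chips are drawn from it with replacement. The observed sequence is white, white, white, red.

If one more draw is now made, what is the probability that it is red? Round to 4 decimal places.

0.4979

Compute the likelihood of the observed sequence for each case: P(data | bowl A) = (5/8)(5/8)(5/8)(3/8) = 0.091553; P(data | bowl B) = (4/9)(4/9)(4/9)(5/9) = 0.048773.
Weighting by the prior gives 1/5 · 0.091553 = 0.018311, 4/5 · 0.048773 = 0.039018; these sum to 0.057329.
The posterior is then P(bowl A | data) = 0.31939, P(bowl B | data) = 0.68061.
The predictive probability is P(red next | data) = (3/8)(0.31939) + (5/9)(0.68061) = 0.49789.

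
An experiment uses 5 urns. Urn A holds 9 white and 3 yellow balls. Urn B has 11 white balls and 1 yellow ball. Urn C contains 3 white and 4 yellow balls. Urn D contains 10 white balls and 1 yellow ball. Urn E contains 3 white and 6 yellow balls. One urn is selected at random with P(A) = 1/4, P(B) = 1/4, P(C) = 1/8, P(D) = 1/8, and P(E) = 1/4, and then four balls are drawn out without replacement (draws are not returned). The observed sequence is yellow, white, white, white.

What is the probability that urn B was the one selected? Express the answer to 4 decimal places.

0.2952

Compute the likelihood of the observed sequence for each case: P(data | urn A) = (3/12)(9/11)(8/10)(7/9) = 0.12727; P(data | urn B) = (1/12)(11/11)(10/10)(9/9) = 0.083333; P(data | urn C) = (4/7)(3/6)(2/5)(1/4) = 0.028571; P(data | urn D) = (1/11)(10/10)(9/9)(8/8) = 0.090909; P(data | urn E) = (6/9)(3/8)(2/7)(1/6) = 0.011905.
Multiplying each by its prior: 1/4 · 0.12727 = 0.031818, 1/4 · 0.083333 = 0.020833, 1/8 · 0.028571 = 0.0035714, 1/8 · 0.090909 = 0.011364, 1/4 · 0.011905 = 0.0029762; summing to 0.070563.
Hence P(urn B | data) = (0.020833) / (0.070563) = 0.29525.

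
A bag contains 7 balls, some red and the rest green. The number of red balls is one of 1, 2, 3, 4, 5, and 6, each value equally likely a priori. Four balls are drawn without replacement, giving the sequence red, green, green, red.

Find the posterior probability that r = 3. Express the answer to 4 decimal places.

Under each hypothesis, the probability of the observed sequence is: P(data | r = 1) = (1/7)(6/6)(5/5)(0/4) = 0; P(data | r = 2) = (2/7)(5/6)(4/5)(1/4) = 1/21; P(data | r = 3) = (3/7)(4/6)(3/5)(2/4) = 3/35; P(data | r = 4) = (4/7)(3/6)(2/5)(3/4) = 3/35; P(data | r = 5) = (5/7)(2/6)(1/5)(4/4) = 1/21; P(data | r = 6) = (6/7)(1/6)(0/5) = 0.
Weighting by the prior gives 1/6 · 0 = 0, 1/6 · 1/21 = 1/126, 1/6 · 3/35 = 1/70, 1/6 · 3/35 = 1/70, 1/6 · 1/21 = 1/126, 1/6 · 0 = 0; with total 2/45.
Hence P(r = 3 | data) = (1/70) / (2/45) = 9/28.

0.3214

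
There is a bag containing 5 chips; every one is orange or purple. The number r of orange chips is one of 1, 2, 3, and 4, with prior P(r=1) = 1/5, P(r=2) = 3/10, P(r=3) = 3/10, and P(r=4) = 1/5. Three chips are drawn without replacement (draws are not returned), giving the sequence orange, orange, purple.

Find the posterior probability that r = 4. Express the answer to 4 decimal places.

The likelihood of the observed sequence under each hypothesis: P(data | r = 1) = (1/5)(0/4) = 0; P(data | r = 2) = (2/5)(1/4)(3/3) = 1/10; P(data | r = 3) = (3/5)(2/4)(2/3) = 1/5; P(data | r = 4) = (4/5)(3/4)(1/3) = 1/5.
Multiplying each by its prior: 1/5 · 0 = 0, 3/10 · 1/10 = 3/100, 3/10 · 1/5 = 3/50, 1/5 · 1/5 = 1/25; with total 13/100.
By Bayes' rule, P(r = 4 | data) = (1/25) / (13/100) = 4/13.

0.3077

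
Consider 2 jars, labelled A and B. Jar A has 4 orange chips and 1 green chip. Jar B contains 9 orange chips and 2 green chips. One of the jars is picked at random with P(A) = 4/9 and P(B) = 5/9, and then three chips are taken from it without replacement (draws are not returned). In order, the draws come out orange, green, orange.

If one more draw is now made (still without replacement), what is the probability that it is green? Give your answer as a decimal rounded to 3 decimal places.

0.060

Under each hypothesis, the probability of the observed sequence is: P(data | jar A) = (4/5)(1/4)(3/3) = 1/5; P(data | jar B) = (9/11)(2/10)(8/9) = 8/55.
Multiplying each by its prior: 4/9 · 1/5 = 4/45, 5/9 · 8/55 = 8/99; with total 28/165.
Normalising, the posterior is P(jar A | data) = 11/21, P(jar B | data) = 10/21.
So P(green next | data) = Σ P(green next | H) P(H | data) = (0)(11/21) + (1/8)(10/21) = 5/84.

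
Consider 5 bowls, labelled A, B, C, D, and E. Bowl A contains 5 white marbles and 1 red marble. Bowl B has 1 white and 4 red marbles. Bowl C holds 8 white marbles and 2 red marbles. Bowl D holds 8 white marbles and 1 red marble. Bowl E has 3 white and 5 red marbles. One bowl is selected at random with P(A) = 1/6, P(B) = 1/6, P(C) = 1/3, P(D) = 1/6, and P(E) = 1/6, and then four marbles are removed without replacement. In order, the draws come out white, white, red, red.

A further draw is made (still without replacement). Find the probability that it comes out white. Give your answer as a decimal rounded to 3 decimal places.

Under each hypothesis, the probability of the observed sequence is: P(data | bowl A) = (5/6)(4/5)(1/4)(0/3) = 0; P(data | bowl B) = (1/5)(0/4) = 0; P(data | bowl C) = (8/10)(7/9)(2/8)(1/7) = 0.022222; P(data | bowl D) = (8/9)(7/8)(1/7)(0/6) = 0; P(data | bowl E) = (3/8)(2/7)(5/6)(4/5) = 0.071429.
Weighting by the prior gives 1/6 · 0 = 0, 1/6 · 0 = 0, 1/3 · 0.022222 = 0.0074074, 1/6 · 0 = 0, 1/6 · 0.071429 = 0.011905; summing to 0.019312.
The posterior is then P(bowl A | data) = 0, P(bowl B | data) = 0, P(bowl C | data) = 0.38356, P(bowl D | data) = 0, P(bowl E | data) = 0.61644.
Averaging over the posterior, P(white next | data) = (1)(0.38356) + (1/4)(0.61644) = 0.53767.

0.538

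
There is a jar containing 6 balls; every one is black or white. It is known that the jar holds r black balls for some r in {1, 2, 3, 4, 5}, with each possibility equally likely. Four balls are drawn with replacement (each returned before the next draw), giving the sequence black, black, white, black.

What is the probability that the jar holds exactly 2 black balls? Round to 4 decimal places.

The likelihood of the observed sequence under each hypothesis: P(data | r = 1) = (1/6)(1/6)(5/6)(1/6) = 0.003858; P(data | r = 2) = (2/6)(2/6)(4/6)(2/6) = 0.024691; P(data | r = 3) = (3/6)(3/6)(3/6)(3/6) = 0.0625; P(data | r = 4) = (4/6)(4/6)(2/6)(4/6) = 0.098765; P(data | r = 5) = (5/6)(5/6)(1/6)(5/6) = 0.096451.
The prior-weighted likelihoods are 1/5 · 0.003858 = 0.0007716, 1/5 · 0.024691 = 0.0049383, 1/5 · 0.0625 = 0.0125, 1/5 · 0.098765 = 0.019753, 1/5 · 0.096451 = 0.01929; these sum to 0.057253.
So P(r = 2 | data) = (0.0049383) / (0.057253) = 0.086253.

0.0863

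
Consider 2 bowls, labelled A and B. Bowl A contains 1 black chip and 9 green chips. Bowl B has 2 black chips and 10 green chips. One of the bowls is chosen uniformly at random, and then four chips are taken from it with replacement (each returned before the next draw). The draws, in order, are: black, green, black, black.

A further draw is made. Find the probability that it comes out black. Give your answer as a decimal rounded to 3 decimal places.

The likelihood of the observed sequence under each hypothesis: P(data | bowl A) = (1/10)(9/10)(1/10)(1/10) = 0.0009; P(data | bowl B) = (2/12)(10/12)(2/12)(2/12) = 0.003858.
Weighting by the prior gives 1/2 · 0.0009 = 0.00045, 1/2 · 0.003858 = 0.001929; with total 0.002379.
Dividing through by the total gives posterior P(bowl A | data) = 0.18915, P(bowl B | data) = 0.81085.
The predictive probability is P(black next | data) = (1/10)(0.18915) + (1/6)(0.81085) = 0.15406.

0.154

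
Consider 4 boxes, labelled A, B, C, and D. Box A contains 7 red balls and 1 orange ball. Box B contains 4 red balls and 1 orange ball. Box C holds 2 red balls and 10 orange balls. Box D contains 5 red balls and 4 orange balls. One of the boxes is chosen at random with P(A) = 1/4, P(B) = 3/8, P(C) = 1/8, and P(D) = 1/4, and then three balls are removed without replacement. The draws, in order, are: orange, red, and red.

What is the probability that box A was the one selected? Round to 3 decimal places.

0.211

The likelihood of the observed sequence under each hypothesis: P(data | box A) = (1/8)(7/7)(6/6) = 0.125; P(data | box B) = (1/5)(4/4)(3/3) = 0.2; P(data | box C) = (10/12)(2/11)(1/10) = 0.015152; P(data | box D) = (4/9)(5/8)(4/7) = 0.15873.
Multiplying each by its prior: 1/4 · 0.125 = 0.03125, 3/8 · 0.2 = 0.075, 1/8 · 0.015152 = 0.0018939, 1/4 · 0.15873 = 0.039683; summing to 0.14783.
Hence P(box A | data) = (0.03125) / (0.14783) = 0.2114.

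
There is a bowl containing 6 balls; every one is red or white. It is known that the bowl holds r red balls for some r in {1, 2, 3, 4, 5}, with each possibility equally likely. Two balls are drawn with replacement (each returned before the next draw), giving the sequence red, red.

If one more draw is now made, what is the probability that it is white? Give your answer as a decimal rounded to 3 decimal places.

0.318

The likelihood of the observed sequence under each hypothesis: P(data | r = 1) = (1/6)(1/6) = 1/36; P(data | r = 2) = (2/6)(2/6) = 1/9; P(data | r = 3) = (3/6)(3/6) = 1/4; P(data | r = 4) = (4/6)(4/6) = 4/9; P(data | r = 5) = (5/6)(5/6) = 25/36.
Weighting by the prior gives 1/5 · 1/36 = 1/180, 1/5 · 1/9 = 1/45, 1/5 · 1/4 = 1/20, 1/5 · 4/9 = 4/45, 1/5 · 25/36 = 5/36; these sum to 11/36.
Normalising, the posterior is P(r = 1 | data) = 1/55, P(r = 2 | data) = 4/55, P(r = 3 | data) = 9/55, P(r = 4 | data) = 16/55, P(r = 5 | data) = 5/11.
Averaging over the posterior, P(white next | data) = (5/6)(1/55) + (2/3)(4/55) + (1/2)(9/55) + (1/3)(16/55) + (1/6)(5/11) = 7/22.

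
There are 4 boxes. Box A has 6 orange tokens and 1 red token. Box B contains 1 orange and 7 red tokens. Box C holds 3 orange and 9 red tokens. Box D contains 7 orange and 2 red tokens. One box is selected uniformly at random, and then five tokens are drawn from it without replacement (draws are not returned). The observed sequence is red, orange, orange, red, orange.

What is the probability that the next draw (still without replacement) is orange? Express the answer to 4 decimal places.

Under each hypothesis, the probability of the observed sequence is: P(data | box A) = (1/7)(6/6)(5/5)(0/4) = 0; P(data | box B) = (7/8)(1/7)(0/6) = 0; P(data | box C) = (9/12)(3/11)(2/10)(8/9)(1/8) = 1/220; P(data | box D) = (2/9)(7/8)(6/7)(1/6)(5/5) = 1/36.
The prior-weighted likelihoods are 1/4 · 0 = 0, 1/4 · 0 = 0, 1/4 · 1/220 = 1/880, 1/4 · 1/36 = 1/144; these sum to 4/495.
Normalising, the posterior is P(box A | data) = 0, P(box B | data) = 0, P(box C | data) = 9/64, P(box D | data) = 55/64.
The predictive probability is P(orange next | data) = (0)(9/64) + (1)(55/64) = 55/64.

0.8594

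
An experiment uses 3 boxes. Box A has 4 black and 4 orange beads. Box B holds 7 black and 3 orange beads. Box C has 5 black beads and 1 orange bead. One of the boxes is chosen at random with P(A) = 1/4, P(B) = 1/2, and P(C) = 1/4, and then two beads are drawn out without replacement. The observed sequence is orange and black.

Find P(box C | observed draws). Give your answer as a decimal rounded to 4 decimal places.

0.1813

The likelihood of the observed sequence under each hypothesis: P(data | box A) = (4/8)(4/7) = 2/7; P(data | box B) = (3/10)(7/9) = 7/30; P(data | box C) = (1/6)(5/5) = 1/6.
The prior-weighted likelihoods are 1/4 · 2/7 = 1/14, 1/2 · 7/30 = 7/60, 1/4 · 1/6 = 1/24; summing to 193/840.
By Bayes' rule, P(box C | data) = (1/24) / (193/840) = 35/193.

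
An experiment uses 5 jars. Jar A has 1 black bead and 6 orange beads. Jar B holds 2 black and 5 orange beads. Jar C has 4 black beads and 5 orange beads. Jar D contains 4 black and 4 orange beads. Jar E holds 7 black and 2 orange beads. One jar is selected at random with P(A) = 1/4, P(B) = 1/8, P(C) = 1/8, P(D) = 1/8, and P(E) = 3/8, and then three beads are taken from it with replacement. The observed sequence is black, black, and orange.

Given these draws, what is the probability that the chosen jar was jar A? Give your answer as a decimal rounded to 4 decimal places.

0.0478

Under each hypothesis, the probability of the observed sequence is: P(data | jar A) = (1/7)(1/7)(6/7) = 0.017493; P(data | jar B) = (2/7)(2/7)(5/7) = 0.058309; P(data | jar C) = (4/9)(4/9)(5/9) = 0.10974; P(data | jar D) = (4/8)(4/8)(4/8) = 0.125; P(data | jar E) = (7/9)(7/9)(2/9) = 0.13443.
Multiplying each by its prior: 1/4 · 0.017493 = 0.0043732, 1/8 · 0.058309 = 0.0072886, 1/8 · 0.10974 = 0.013717, 1/8 · 0.125 = 0.015625, 3/8 · 0.13443 = 0.050412; these sum to 0.091416.
So P(jar A | data) = (0.0043732) / (0.091416) = 0.047838.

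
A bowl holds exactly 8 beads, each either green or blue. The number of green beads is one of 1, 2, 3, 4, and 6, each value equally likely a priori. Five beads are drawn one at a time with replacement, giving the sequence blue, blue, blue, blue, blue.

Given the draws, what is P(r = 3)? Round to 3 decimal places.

0.109

The likelihood of the observed sequence under each hypothesis: P(data | r = 1) = (7/8)(7/8)(7/8)(7/8)(7/8) = 0.51291; P(data | r = 2) = (6/8)(6/8)(6/8)(6/8)(6/8) = 0.2373; P(data | r = 3) = (5/8)(5/8)(5/8)(5/8)(5/8) = 0.095367; P(data | r = 4) = (4/8)(4/8)(4/8)(4/8)(4/8) = 0.03125; P(data | r = 6) = (2/8)(2/8)(2/8)(2/8)(2/8) = 0.00097656.
Weighting by the prior gives 1/5 · 0.51291 = 0.10258, 1/5 · 0.2373 = 0.047461, 1/5 · 0.095367 = 0.019073, 1/5 · 0.03125 = 0.00625, 1/5 · 0.00097656 = 0.00019531; these sum to 0.17556.
So P(r = 3 | data) = (0.019073) / (0.17556) = 0.10864.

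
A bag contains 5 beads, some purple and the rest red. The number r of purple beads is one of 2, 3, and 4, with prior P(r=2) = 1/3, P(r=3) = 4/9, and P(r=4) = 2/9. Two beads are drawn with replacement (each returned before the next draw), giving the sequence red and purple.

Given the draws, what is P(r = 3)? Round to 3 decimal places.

Compute the likelihood of the observed sequence for each case: P(data | r = 2) = (3/5)(2/5) = 6/25; P(data | r = 3) = (2/5)(3/5) = 6/25; P(data | r = 4) = (1/5)(4/5) = 4/25.
Weighting by the prior gives 1/3 · 6/25 = 2/25, 4/9 · 6/25 = 8/75, 2/9 · 4/25 = 8/225; summing to 2/9.
So P(r = 3 | data) = (8/75) / (2/9) = 12/25.

0.480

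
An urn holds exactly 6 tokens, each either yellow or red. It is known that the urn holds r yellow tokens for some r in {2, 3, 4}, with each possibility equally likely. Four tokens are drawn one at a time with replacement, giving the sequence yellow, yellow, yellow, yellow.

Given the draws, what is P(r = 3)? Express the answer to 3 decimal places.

0.229

Compute the likelihood of the observed sequence for each case: P(data | r = 2) = (2/6)(2/6)(2/6)(2/6) = 0.012346; P(data | r = 3) = (3/6)(3/6)(3/6)(3/6) = 0.0625; P(data | r = 4) = (4/6)(4/6)(4/6)(4/6) = 0.19753.
The prior-weighted likelihoods are 1/3 · 0.012346 = 0.0041152, 1/3 · 0.0625 = 0.020833, 1/3 · 0.19753 = 0.065844; with total 0.090792.
Hence P(r = 3 | data) = (0.020833) / (0.090792) = 0.22946.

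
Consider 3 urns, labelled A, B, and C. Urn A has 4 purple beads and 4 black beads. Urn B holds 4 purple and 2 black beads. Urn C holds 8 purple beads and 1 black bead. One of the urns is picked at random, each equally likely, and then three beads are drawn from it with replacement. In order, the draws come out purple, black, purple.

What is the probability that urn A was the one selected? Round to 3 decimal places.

0.346

For each hypothesis, P(data | H) works out to: P(data | urn A) = (4/8)(4/8)(4/8) = 0.125; P(data | urn B) = (4/6)(2/6)(4/6) = 0.14815; P(data | urn C) = (8/9)(1/9)(8/9) = 0.087791.
Weighting by the prior gives 1/3 · 0.125 = 0.041667, 1/3 · 0.14815 = 0.049383, 1/3 · 0.087791 = 0.029264; summing to 0.12031.
Therefore the posterior P(urn A | data) = (0.041667) / (0.12031) = 0.34632.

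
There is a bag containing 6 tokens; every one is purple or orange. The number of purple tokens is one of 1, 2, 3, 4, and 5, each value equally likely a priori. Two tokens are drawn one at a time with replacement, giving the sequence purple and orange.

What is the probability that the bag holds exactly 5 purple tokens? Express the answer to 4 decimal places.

0.1429

The likelihood of the observed sequence under each hypothesis: P(data | r = 1) = (1/6)(5/6) = 5/36; P(data | r = 2) = (2/6)(4/6) = 2/9; P(data | r = 3) = (3/6)(3/6) = 1/4; P(data | r = 4) = (4/6)(2/6) = 2/9; P(data | r = 5) = (5/6)(1/6) = 5/36.
Weighting by the prior gives 1/5 · 5/36 = 1/36, 1/5 · 2/9 = 2/45, 1/5 · 1/4 = 1/20, 1/5 · 2/9 = 2/45, 1/5 · 5/36 = 1/36; these sum to 7/36.
Hence P(r = 5 | data) = (1/36) / (7/36) = 1/7.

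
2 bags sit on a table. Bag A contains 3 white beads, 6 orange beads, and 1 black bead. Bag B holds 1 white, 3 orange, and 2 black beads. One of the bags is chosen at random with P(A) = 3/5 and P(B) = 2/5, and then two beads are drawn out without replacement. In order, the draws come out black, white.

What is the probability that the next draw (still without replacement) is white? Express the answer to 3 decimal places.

0.107

The likelihood of the observed sequence under each hypothesis: P(data | bag A) = (1/10)(3/9) = 1/30; P(data | bag B) = (2/6)(1/5) = 1/15.
Weighting by the prior gives 3/5 · 1/30 = 1/50, 2/5 · 1/15 = 2/75; with total 7/150.
Dividing through by the total gives posterior P(bag A | data) = 3/7, P(bag B | data) = 4/7.
The predictive probability is P(white next | data) = (1/4)(3/7) + (0)(4/7) = 3/28.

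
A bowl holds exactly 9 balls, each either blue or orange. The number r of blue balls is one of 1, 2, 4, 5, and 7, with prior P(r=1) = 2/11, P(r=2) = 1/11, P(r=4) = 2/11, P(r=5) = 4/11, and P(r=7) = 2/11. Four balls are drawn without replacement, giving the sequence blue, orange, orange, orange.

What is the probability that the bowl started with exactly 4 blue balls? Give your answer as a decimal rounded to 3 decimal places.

Compute the likelihood of the observed sequence for each case: P(data | r = 1) = (1/9)(8/8)(7/7)(6/6) = 1/9; P(data | r = 2) = (2/9)(7/8)(6/7)(5/6) = 5/36; P(data | r = 4) = (4/9)(5/8)(4/7)(3/6) = 5/63; P(data | r = 5) = (5/9)(4/8)(3/7)(2/6) = 5/126; P(data | r = 7) = (7/9)(2/8)(1/7)(0/6) = 0.
Weighting by the prior gives 2/11 · 1/9 = 2/99, 1/11 · 5/36 = 5/396, 2/11 · 5/63 = 10/693, 4/11 · 5/126 = 10/693, 2/11 · 0 = 0; these sum to 19/308.
Hence P(r = 4 | data) = (10/693) / (19/308) = 40/171.

0.234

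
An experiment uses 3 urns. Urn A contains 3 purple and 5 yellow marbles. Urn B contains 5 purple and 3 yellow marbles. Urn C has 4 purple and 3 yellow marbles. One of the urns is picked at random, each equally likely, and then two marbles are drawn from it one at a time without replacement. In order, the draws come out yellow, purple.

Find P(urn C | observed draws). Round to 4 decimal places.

For each hypothesis, P(data | H) works out to: P(data | urn A) = (5/8)(3/7) = 15/56; P(data | urn B) = (3/8)(5/7) = 15/56; P(data | urn C) = (3/7)(4/6) = 2/7.
Multiplying each by its prior: 1/3 · 15/56 = 5/56, 1/3 · 15/56 = 5/56, 1/3 · 2/7 = 2/21; with total 23/84.
Hence P(urn C | data) = (2/21) / (23/84) = 8/23.

0.3478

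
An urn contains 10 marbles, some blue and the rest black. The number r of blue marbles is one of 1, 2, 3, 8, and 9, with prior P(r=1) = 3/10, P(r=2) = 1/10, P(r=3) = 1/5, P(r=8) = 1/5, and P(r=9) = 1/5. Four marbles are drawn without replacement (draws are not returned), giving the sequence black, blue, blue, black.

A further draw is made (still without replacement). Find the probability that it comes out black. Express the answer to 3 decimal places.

For each hypothesis, P(data | H) works out to: P(data | r = 1) = (9/10)(1/9)(0/8) = 0; P(data | r = 2) = (8/10)(2/9)(1/8)(7/7) = 1/45; P(data | r = 3) = (7/10)(3/9)(2/8)(6/7) = 1/20; P(data | r = 8) = (2/10)(8/9)(7/8)(1/7) = 1/45; P(data | r = 9) = (1/10)(9/9)(8/8)(0/7) = 0.
Weighting by the prior gives 3/10 · 0 = 0, 1/10 · 1/45 = 1/450, 1/5 · 1/20 = 1/100, 1/5 · 1/45 = 1/225, 1/5 · 0 = 0; summing to 1/60.
The posterior is then P(r = 1 | data) = 0, P(r = 2 | data) = 2/15, P(r = 3 | data) = 3/5, P(r = 8 | data) = 4/15, P(r = 9 | data) = 0.
Averaging over the posterior, P(black next | data) = (1)(2/15) + (5/6)(3/5) + (0)(4/15) = 19/30.

0.633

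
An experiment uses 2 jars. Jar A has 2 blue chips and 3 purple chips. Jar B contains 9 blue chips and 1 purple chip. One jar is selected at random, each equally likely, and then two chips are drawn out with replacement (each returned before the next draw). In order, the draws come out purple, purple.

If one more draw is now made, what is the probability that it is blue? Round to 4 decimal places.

0.4135

Compute the likelihood of the observed sequence for each case: P(data | jar A) = (3/5)(3/5) = 9/25; P(data | jar B) = (1/10)(1/10) = 1/100.
The prior-weighted likelihoods are 1/2 · 9/25 = 9/50, 1/2 · 1/100 = 1/200; summing to 37/200.
The posterior is then P(jar A | data) = 36/37, P(jar B | data) = 1/37.
So P(blue next | data) = Σ P(blue next | H) P(H | data) = (2/5)(36/37) + (9/10)(1/37) = 153/370.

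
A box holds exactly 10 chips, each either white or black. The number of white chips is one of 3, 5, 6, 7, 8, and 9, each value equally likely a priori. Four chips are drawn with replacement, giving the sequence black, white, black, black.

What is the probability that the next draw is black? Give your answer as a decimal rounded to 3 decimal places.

0.546

For each hypothesis, P(data | H) works out to: P(data | r = 3) = (7/10)(3/10)(7/10)(7/10) = 0.1029; P(data | r = 5) = (5/10)(5/10)(5/10)(5/10) = 0.0625; P(data | r = 6) = (4/10)(6/10)(4/10)(4/10) = 0.0384; P(data | r = 7) = (3/10)(7/10)(3/10)(3/10) = 0.0189; P(data | r = 8) = (2/10)(8/10)(2/10)(2/10) = 0.0064; P(data | r = 9) = (1/10)(9/10)(1/10)(1/10) = 0.0009.
The prior-weighted likelihoods are 1/6 · 0.1029 = 0.01715, 1/6 · 0.0625 = 0.010417, 1/6 · 0.0384 = 0.0064, 1/6 · 0.0189 = 0.00315, 1/6 · 0.0064 = 0.0010667, 1/6 · 0.0009 = 0.00015; with total 0.038333.
The posterior is then P(r = 3 | data) = 0.44739, P(r = 5 | data) = 0.27174, P(r = 6 | data) = 0.16696, P(r = 7 | data) = 0.082174, P(r = 8 | data) = 0.027826, P(r = 9 | data) = 0.003913.
Averaging over the posterior, P(black next | data) = (7/10)(0.44739) + (1/2)(0.27174) + (2/5)(0.16696) + (3/10)(0.082174) + (1/5)(0.027826) + (1/10)(0.003913) = 0.54643.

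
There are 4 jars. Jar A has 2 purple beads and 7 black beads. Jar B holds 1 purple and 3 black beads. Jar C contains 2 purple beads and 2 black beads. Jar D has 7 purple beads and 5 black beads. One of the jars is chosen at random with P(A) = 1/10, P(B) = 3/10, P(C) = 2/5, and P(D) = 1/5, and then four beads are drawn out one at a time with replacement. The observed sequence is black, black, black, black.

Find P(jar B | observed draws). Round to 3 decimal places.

For each hypothesis, P(data | H) works out to: P(data | jar A) = (7/9)(7/9)(7/9)(7/9) = 0.36595; P(data | jar B) = (3/4)(3/4)(3/4)(3/4) = 0.31641; P(data | jar C) = (2/4)(2/4)(2/4)(2/4) = 0.0625; P(data | jar D) = (5/12)(5/12)(5/12)(5/12) = 0.030141.
Multiplying each by its prior: 1/10 · 0.36595 = 0.036595, 3/10 · 0.31641 = 0.094922, 2/5 · 0.0625 = 0.025, 1/5 · 0.030141 = 0.0060282; summing to 0.16255.
Hence P(jar B | data) = (0.094922) / (0.16255) = 0.58397.

0.584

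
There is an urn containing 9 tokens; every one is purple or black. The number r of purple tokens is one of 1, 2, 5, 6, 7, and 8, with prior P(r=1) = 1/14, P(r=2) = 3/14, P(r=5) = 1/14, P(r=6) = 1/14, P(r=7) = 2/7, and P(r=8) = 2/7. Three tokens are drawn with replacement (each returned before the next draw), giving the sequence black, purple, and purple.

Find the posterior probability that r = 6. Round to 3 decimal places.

0.114

For each hypothesis, P(data | H) works out to: P(data | r = 1) = (8/9)(1/9)(1/9) = 0.010974; P(data | r = 2) = (7/9)(2/9)(2/9) = 0.038409; P(data | r = 5) = (4/9)(5/9)(5/9) = 0.13717; P(data | r = 6) = (3/9)(6/9)(6/9) = 0.14815; P(data | r = 7) = (2/9)(7/9)(7/9) = 0.13443; P(data | r = 8) = (1/9)(8/9)(8/9) = 0.087791.
Multiplying each by its prior: 1/14 · 0.010974 = 0.00078385, 3/14 · 0.038409 = 0.0082305, 1/14 · 0.13717 = 0.0097982, 1/14 · 0.14815 = 0.010582, 2/7 · 0.13443 = 0.038409, 2/7 · 0.087791 = 0.025083; these sum to 0.092887.
So P(r = 6 | data) = (0.010582) / (0.092887) = 0.11392.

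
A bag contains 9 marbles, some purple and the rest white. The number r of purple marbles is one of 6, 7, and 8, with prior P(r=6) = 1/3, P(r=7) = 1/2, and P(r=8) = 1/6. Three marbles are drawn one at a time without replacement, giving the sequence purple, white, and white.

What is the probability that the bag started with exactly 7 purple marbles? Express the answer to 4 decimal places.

For each hypothesis, P(data | H) works out to: P(data | r = 6) = (6/9)(3/8)(2/7) = 1/14; P(data | r = 7) = (7/9)(2/8)(1/7) = 1/36; P(data | r = 8) = (8/9)(1/8)(0/7) = 0.
Weighting by the prior gives 1/3 · 1/14 = 1/42, 1/2 · 1/36 = 1/72, 1/6 · 0 = 0; these sum to 19/504.
Hence P(r = 7 | data) = (1/72) / (19/504) = 7/19.

0.3684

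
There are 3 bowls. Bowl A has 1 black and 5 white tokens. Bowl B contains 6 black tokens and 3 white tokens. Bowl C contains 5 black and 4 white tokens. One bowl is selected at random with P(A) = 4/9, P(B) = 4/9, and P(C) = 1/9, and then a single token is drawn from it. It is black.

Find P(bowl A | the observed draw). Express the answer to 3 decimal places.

0.171

For each hypothesis, P(data | H) works out to: P(data | bowl A) = (1/6) = 1/6; P(data | bowl B) = (6/9) = 2/3; P(data | bowl C) = (5/9) = 5/9.
Multiplying each by its prior: 4/9 · 1/6 = 2/27, 4/9 · 2/3 = 8/27, 1/9 · 5/9 = 5/81; with total 35/81.
By Bayes' rule, P(bowl A | data) = (2/27) / (35/81) = 6/35.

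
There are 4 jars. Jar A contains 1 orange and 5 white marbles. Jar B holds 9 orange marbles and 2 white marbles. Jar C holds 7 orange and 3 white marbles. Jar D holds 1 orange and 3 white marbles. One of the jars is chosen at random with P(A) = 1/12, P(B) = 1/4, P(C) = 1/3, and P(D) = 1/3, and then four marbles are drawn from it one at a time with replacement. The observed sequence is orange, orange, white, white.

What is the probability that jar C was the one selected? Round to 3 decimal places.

The likelihood of the observed sequence under each hypothesis: P(data | jar A) = (1/6)(1/6)(5/6)(5/6) = 0.01929; P(data | jar B) = (9/11)(9/11)(2/11)(2/11) = 0.02213; P(data | jar C) = (7/10)(7/10)(3/10)(3/10) = 0.0441; P(data | jar D) = (1/4)(1/4)(3/4)(3/4) = 0.035156.
The prior-weighted likelihoods are 1/12 · 0.01929 = 0.0016075, 1/4 · 0.02213 = 0.0055324, 1/3 · 0.0441 = 0.0147, 1/3 · 0.035156 = 0.011719; summing to 0.033559.
Therefore the posterior P(jar C | data) = (0.0147) / (0.033559) = 0.43804.

0.438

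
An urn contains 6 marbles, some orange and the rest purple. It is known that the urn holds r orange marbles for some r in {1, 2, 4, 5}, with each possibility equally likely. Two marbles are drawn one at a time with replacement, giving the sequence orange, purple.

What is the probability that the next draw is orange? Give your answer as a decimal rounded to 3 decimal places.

0.500

Compute the likelihood of the observed sequence for each case: P(data | r = 1) = (1/6)(5/6) = 5/36; P(data | r = 2) = (2/6)(4/6) = 2/9; P(data | r = 4) = (4/6)(2/6) = 2/9; P(data | r = 5) = (5/6)(1/6) = 5/36.
Multiplying each by its prior: 1/4 · 5/36 = 5/144, 1/4 · 2/9 = 1/18, 1/4 · 2/9 = 1/18, 1/4 · 5/36 = 5/144; summing to 13/72.
Normalising, the posterior is P(r = 1 | data) = 5/26, P(r = 2 | data) = 4/13, P(r = 4 | data) = 4/13, P(r = 5 | data) = 5/26.
The predictive probability is P(orange next | data) = (1/6)(5/26) + (1/3)(4/13) + (2/3)(4/13) + (5/6)(5/26) = 1/2.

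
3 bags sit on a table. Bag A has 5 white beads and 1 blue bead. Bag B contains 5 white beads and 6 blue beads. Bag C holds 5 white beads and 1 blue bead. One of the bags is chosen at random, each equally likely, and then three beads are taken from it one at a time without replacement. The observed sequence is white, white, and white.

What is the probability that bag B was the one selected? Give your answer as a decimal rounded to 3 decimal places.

0.057

The likelihood of the observed sequence under each hypothesis: P(data | bag A) = (5/6)(4/5)(3/4) = 1/2; P(data | bag B) = (5/11)(4/10)(3/9) = 2/33; P(data | bag C) = (5/6)(4/5)(3/4) = 1/2.
Weighting by the prior gives 1/3 · 1/2 = 1/6, 1/3 · 2/33 = 2/99, 1/3 · 1/2 = 1/6; these sum to 35/99.
Therefore the posterior P(bag B | data) = (2/99) / (35/99) = 2/35.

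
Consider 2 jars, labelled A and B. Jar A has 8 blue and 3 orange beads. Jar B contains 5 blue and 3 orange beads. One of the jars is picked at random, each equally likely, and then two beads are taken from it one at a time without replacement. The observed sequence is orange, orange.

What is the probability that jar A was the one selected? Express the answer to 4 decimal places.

The likelihood of the observed sequence under each hypothesis: P(data | jar A) = (3/11)(2/10) = 0.054545; P(data | jar B) = (3/8)(2/7) = 0.10714.
Multiplying each by its prior: 1/2 · 0.054545 = 0.027273, 1/2 · 0.10714 = 0.053571; with total 0.080844.
So P(jar A | data) = (0.027273) / (0.080844) = 0.33735.

0.3373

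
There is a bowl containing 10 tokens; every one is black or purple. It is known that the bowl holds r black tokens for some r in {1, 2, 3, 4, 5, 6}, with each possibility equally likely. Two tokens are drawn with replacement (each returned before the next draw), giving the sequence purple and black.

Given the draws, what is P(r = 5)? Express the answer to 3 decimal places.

Under each hypothesis, the probability of the observed sequence is: P(data | r = 1) = (9/10)(1/10) = 9/100; P(data | r = 2) = (8/10)(2/10) = 4/25; P(data | r = 3) = (7/10)(3/10) = 21/100; P(data | r = 4) = (6/10)(4/10) = 6/25; P(data | r = 5) = (5/10)(5/10) = 1/4; P(data | r = 6) = (4/10)(6/10) = 6/25.
Multiplying each by its prior: 1/6 · 9/100 = 3/200, 1/6 · 4/25 = 2/75, 1/6 · 21/100 = 7/200, 1/6 · 6/25 = 1/25, 1/6 · 1/4 = 1/24, 1/6 · 6/25 = 1/25; with total 119/600.
So P(r = 5 | data) = (1/24) / (119/600) = 25/119.

0.210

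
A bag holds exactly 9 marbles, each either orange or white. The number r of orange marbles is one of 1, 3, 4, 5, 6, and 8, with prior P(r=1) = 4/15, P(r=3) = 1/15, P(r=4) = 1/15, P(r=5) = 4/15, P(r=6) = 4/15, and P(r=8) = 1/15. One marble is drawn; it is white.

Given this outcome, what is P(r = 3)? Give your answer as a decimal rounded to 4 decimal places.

0.0833

For each hypothesis, P(data | H) works out to: P(data | r = 1) = (8/9) = 8/9; P(data | r = 3) = (6/9) = 2/3; P(data | r = 4) = (5/9) = 5/9; P(data | r = 5) = (4/9) = 4/9; P(data | r = 6) = (3/9) = 1/3; P(data | r = 8) = (1/9) = 1/9.
The prior-weighted likelihoods are 4/15 · 8/9 = 32/135, 1/15 · 2/3 = 2/45, 1/15 · 5/9 = 1/27, 4/15 · 4/9 = 16/135, 4/15 · 1/3 = 4/45, 1/15 · 1/9 = 1/135; with total 8/15.
Hence P(r = 3 | data) = (2/45) / (8/15) = 1/12.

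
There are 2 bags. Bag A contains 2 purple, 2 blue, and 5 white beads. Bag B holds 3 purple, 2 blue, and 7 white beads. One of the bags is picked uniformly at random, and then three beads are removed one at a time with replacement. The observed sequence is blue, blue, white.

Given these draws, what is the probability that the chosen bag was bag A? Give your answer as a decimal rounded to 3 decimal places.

The likelihood of the observed sequence under each hypothesis: P(data | bag A) = (2/9)(2/9)(5/9) = 0.027435; P(data | bag B) = (2/12)(2/12)(7/12) = 0.016204.
Weighting by the prior gives 1/2 · 0.027435 = 0.013717, 1/2 · 0.016204 = 0.0081019; these sum to 0.021819.
Hence P(bag A | data) = (0.013717) / (0.021819) = 0.62868.

0.629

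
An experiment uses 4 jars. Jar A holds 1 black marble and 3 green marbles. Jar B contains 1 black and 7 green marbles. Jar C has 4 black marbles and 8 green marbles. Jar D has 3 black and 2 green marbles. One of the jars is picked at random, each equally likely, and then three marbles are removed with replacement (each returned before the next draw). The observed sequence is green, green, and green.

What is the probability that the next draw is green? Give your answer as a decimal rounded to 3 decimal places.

Under each hypothesis, the probability of the observed sequence is: P(data | jar A) = (3/4)(3/4)(3/4) = 0.42188; P(data | jar B) = (7/8)(7/8)(7/8) = 0.66992; P(data | jar C) = (8/12)(8/12)(8/12) = 0.2963; P(data | jar D) = (2/5)(2/5)(2/5) = 0.064.
Multiplying each by its prior: 1/4 · 0.42188 = 0.10547, 1/4 · 0.66992 = 0.16748, 1/4 · 0.2963 = 0.074074, 1/4 · 0.064 = 0.016; with total 0.36302.
Normalising, the posterior is P(jar A | data) = 0.29053, P(jar B | data) = 0.46135, P(jar C | data) = 0.20405, P(jar D | data) = 0.044074.
Averaging over the posterior, P(green next | data) = (3/4)(0.29053) + (7/8)(0.46135) + (2/3)(0.20405) + (2/5)(0.044074) = 0.77524.

0.775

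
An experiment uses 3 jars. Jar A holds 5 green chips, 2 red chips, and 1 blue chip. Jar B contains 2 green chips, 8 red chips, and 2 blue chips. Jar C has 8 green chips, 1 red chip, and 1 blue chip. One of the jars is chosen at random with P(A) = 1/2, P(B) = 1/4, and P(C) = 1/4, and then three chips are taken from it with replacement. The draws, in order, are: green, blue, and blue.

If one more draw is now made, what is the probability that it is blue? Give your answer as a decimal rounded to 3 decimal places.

0.125

For each hypothesis, P(data | H) works out to: P(data | jar A) = (5/8)(1/8)(1/8) = 0.0097656; P(data | jar B) = (2/12)(2/12)(2/12) = 0.0046296; P(data | jar C) = (8/10)(1/10)(1/10) = 0.008.
Weighting by the prior gives 1/2 · 0.0097656 = 0.0048828, 1/4 · 0.0046296 = 0.0011574, 1/4 · 0.008 = 0.002; with total 0.0080402.
Dividing through by the total gives posterior P(jar A | data) = 0.6073, P(jar B | data) = 0.14395, P(jar C | data) = 0.24875.
So P(blue next | data) = Σ P(blue next | H) P(H | data) = (1/8)(0.6073) + (1/6)(0.14395) + (1/10)(0.24875) = 0.12478.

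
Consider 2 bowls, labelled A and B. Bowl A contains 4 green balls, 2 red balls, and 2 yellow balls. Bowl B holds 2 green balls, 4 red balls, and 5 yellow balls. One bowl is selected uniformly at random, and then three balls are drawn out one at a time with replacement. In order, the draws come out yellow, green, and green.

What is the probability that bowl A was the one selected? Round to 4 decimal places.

0.8062

Compute the likelihood of the observed sequence for each case: P(data | bowl A) = (2/8)(4/8)(4/8) = 0.0625; P(data | bowl B) = (5/11)(2/11)(2/11) = 0.015026.
The prior-weighted likelihoods are 1/2 · 0.0625 = 0.03125, 1/2 · 0.015026 = 0.0075131; these sum to 0.038763.
By Bayes' rule, P(bowl A | data) = (0.03125) / (0.038763) = 0.80618.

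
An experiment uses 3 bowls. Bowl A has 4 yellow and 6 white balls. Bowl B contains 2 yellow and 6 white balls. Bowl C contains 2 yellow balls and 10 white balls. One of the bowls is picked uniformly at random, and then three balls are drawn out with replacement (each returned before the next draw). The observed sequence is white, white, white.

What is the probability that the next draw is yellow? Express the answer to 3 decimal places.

For each hypothesis, P(data | H) works out to: P(data | bowl A) = (6/10)(6/10)(6/10) = 0.216; P(data | bowl B) = (6/8)(6/8)(6/8) = 0.42188; P(data | bowl C) = (10/12)(10/12)(10/12) = 0.5787.
The prior-weighted likelihoods are 1/3 · 0.216 = 0.072, 1/3 · 0.42188 = 0.14062, 1/3 · 0.5787 = 0.1929; with total 0.40553.
Normalising, the posterior is P(bowl A | data) = 0.17755, P(bowl B | data) = 0.34677, P(bowl C | data) = 0.47568.
The predictive probability is P(yellow next | data) = (2/5)(0.17755) + (1/4)(0.34677) + (1/6)(0.47568) = 0.23699.

0.237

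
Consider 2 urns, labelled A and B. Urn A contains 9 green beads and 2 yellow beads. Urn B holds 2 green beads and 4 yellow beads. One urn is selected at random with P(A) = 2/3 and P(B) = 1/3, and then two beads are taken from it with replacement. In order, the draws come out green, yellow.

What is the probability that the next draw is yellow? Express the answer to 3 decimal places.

For each hypothesis, P(data | H) works out to: P(data | urn A) = (9/11)(2/11) = 0.14876; P(data | urn B) = (2/6)(4/6) = 0.22222.
The prior-weighted likelihoods are 2/3 · 0.14876 = 0.099174, 1/3 · 0.22222 = 0.074074; summing to 0.17325.
The posterior is then P(urn A | data) = 0.57244, P(urn B | data) = 0.42756.
The predictive probability is P(yellow next | data) = (2/11)(0.57244) + (2/3)(0.42756) = 0.38912.

0.389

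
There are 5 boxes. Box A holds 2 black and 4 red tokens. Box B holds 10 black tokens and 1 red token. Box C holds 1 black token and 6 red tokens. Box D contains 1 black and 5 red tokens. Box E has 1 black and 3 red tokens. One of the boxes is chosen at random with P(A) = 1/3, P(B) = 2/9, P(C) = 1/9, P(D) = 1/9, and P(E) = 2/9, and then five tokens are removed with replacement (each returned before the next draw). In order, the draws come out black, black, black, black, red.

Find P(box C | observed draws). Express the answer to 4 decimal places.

0.0023

For each hypothesis, P(data | H) works out to: P(data | box A) = (2/6)(2/6)(2/6)(2/6)(4/6) = 0.0082305; P(data | box B) = (10/11)(10/11)(10/11)(10/11)(1/11) = 0.062092; P(data | box C) = (1/7)(1/7)(1/7)(1/7)(6/7) = 0.00035699; P(data | box D) = (1/6)(1/6)(1/6)(1/6)(5/6) = 0.000643; P(data | box E) = (1/4)(1/4)(1/4)(1/4)(3/4) = 0.0029297.
Weighting by the prior gives 1/3 · 0.0082305 = 0.0027435, 2/9 · 0.062092 = 0.013798, 1/9 · 0.00035699 = 3.9666e-05, 1/9 · 0.000643 = 7.1445e-05, 2/9 · 0.0029297 = 0.00065104; summing to 0.017304.
By Bayes' rule, P(box C | data) = (3.9666e-05) / (0.017304) = 0.0022923.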